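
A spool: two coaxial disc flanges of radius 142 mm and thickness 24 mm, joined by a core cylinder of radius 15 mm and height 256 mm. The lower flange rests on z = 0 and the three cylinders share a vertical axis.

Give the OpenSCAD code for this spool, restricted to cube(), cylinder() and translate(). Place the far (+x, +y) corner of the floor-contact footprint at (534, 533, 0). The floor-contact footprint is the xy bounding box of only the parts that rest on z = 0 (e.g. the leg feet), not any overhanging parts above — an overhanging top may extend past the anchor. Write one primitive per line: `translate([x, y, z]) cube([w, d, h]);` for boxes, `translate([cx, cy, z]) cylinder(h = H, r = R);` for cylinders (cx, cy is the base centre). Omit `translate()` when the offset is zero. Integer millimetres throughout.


translate([392, 391, 0]) cylinder(h = 24, r = 142);
translate([392, 391, 24]) cylinder(h = 256, r = 15);
translate([392, 391, 280]) cylinder(h = 24, r = 142);


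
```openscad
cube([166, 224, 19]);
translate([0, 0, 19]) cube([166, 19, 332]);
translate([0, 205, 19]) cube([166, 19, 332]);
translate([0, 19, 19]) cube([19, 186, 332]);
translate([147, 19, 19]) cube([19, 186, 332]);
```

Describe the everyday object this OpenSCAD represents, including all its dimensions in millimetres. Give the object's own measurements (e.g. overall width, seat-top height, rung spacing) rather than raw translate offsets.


An open-topped rectangular box: outside dimensions 166×224×351 mm, with a uniform wall and base thickness of 19 mm. The base is a full 166×224 slab on the floor; four walls sit on top of the base. The front and back walls (the −y and +y sides) span the full width; the two side walls fit between them.


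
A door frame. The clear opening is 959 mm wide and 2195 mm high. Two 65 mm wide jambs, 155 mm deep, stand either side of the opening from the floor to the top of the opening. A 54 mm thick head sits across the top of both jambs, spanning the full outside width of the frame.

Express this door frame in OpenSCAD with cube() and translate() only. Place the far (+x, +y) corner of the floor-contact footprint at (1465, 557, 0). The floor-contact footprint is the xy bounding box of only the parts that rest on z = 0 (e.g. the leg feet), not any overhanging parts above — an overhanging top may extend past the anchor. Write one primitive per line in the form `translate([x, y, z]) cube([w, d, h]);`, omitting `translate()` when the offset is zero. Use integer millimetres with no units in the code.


translate([376, 402, 0]) cube([65, 155, 2195]);
translate([1400, 402, 0]) cube([65, 155, 2195]);
translate([376, 402, 2195]) cube([1089, 155, 54]);


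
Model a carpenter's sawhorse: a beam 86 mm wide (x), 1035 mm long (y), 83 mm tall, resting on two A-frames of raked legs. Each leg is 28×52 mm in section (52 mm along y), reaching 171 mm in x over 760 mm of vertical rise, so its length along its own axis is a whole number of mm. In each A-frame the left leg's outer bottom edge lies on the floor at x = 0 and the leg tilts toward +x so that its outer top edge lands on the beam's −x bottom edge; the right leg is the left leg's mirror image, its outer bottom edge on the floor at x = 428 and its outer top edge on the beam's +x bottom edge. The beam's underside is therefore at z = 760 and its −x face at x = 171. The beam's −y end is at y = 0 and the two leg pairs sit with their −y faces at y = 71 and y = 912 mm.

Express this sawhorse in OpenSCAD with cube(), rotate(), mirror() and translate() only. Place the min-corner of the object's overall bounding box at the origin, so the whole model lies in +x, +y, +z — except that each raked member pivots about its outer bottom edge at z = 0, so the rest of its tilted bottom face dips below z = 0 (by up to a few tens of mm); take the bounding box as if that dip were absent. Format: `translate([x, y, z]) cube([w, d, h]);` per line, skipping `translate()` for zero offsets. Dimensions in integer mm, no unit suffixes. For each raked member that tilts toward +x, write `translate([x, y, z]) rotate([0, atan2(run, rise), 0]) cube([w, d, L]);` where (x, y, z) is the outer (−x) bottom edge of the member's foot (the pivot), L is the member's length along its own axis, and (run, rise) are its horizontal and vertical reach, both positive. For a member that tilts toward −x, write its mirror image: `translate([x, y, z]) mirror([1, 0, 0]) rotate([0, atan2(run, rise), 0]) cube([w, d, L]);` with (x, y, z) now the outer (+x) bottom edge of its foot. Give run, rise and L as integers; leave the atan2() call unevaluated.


// leg length = √(171² + 760²) = 779
// right-leg outer foot x = 2·171 + 86 = 428
// beam min-corner = (171, 0, 760)
translate([171, 0, 760]) cube([86, 1035, 83]);
translate([0, 71, 0]) rotate([0, atan2(171, 760), 0]) cube([28, 52, 779]);
translate([428, 71, 0]) mirror([1, 0, 0]) rotate([0, atan2(171, 760), 0]) cube([28, 52, 779]);
translate([0, 912, 0]) rotate([0, atan2(171, 760), 0]) cube([28, 52, 779]);
translate([428, 912, 0]) mirror([1, 0, 0]) rotate([0, atan2(171, 760), 0]) cube([28, 52, 779]);


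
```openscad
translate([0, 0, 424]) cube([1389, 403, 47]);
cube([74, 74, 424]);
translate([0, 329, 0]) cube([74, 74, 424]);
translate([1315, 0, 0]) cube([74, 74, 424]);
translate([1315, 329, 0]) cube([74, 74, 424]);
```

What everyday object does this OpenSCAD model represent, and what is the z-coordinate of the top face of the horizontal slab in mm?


A bench. The seat-top height is 471 mm.

A long slab on four corner posts — a bench. The slab sits at z = 424 with thickness 47, so the top is 424 + 47 = 471 mm.


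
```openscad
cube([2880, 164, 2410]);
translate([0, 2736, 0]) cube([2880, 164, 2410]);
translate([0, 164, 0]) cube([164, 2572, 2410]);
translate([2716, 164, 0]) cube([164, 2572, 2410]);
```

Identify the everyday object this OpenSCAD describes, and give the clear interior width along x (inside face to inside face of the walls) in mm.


A house (or room) frame. The interior width is 2552 mm.

Four 2410 mm walls enclosing a rectangle with no floor or roof — a room or house frame. Outside width is 2880 mm and wall thickness is 164 mm, so the interior width is 2880 − 2 × 164 = 2552 mm.


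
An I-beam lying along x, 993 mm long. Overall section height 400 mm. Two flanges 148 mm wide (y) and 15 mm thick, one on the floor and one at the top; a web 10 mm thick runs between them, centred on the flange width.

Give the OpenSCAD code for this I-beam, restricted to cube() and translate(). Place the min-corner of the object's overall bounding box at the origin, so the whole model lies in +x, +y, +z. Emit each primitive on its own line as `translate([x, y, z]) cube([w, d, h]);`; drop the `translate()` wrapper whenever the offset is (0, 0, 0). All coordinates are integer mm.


cube([993, 148, 15]);
translate([0, 69, 15]) cube([993, 10, 370]);
translate([0, 0, 385]) cube([993, 148, 15]);


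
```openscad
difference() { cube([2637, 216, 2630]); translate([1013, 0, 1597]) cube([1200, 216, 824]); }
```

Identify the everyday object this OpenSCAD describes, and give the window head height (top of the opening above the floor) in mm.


A wall with a window opening. The window head height is 2421 mm.

A wall with a rectangular opening subtracted — a window. Sill at z = 1597, opening 824 mm tall, so the head is at 1597 + 824 = 2421 mm.


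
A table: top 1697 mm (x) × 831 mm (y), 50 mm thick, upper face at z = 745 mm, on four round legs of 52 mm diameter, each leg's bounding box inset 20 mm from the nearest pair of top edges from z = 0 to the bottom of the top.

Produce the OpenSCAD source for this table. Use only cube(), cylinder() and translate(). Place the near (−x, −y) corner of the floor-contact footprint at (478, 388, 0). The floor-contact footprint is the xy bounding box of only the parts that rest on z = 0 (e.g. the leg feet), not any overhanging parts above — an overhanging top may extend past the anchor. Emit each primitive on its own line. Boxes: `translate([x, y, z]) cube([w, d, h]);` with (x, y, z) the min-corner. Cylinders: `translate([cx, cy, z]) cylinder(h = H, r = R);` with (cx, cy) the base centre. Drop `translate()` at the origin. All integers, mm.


translate([458, 368, 695]) cube([1697, 831, 50]);
translate([504, 414, 0]) cylinder(h = 695, r = 26);
translate([2109, 414, 0]) cylinder(h = 695, r = 26);
translate([504, 1153, 0]) cylinder(h = 695, r = 26);
translate([2109, 1153, 0]) cylinder(h = 695, r = 26);


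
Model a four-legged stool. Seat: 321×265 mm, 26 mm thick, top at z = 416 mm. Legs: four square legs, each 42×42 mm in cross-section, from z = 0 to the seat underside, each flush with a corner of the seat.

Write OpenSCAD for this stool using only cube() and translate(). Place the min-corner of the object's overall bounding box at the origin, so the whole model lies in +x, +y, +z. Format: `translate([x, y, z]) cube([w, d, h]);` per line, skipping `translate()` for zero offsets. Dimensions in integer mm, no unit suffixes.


translate([0, 0, 390]) cube([321, 265, 26]);
cube([42, 42, 390]);
translate([279, 0, 0]) cube([42, 42, 390]);
translate([0, 223, 0]) cube([42, 42, 390]);
translate([279, 223, 0]) cube([42, 42, 390]);


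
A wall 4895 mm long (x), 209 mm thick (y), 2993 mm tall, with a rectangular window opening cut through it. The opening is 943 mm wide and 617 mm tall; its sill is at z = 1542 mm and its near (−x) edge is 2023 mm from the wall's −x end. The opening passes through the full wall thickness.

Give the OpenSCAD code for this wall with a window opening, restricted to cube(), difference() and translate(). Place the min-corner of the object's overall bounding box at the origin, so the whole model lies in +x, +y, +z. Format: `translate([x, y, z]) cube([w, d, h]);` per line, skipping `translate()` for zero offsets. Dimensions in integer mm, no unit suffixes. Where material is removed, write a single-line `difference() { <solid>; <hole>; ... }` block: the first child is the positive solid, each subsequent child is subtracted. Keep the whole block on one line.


difference() { cube([4895, 209, 2993]); translate([2023, 0, 1542]) cube([943, 209, 617]); }


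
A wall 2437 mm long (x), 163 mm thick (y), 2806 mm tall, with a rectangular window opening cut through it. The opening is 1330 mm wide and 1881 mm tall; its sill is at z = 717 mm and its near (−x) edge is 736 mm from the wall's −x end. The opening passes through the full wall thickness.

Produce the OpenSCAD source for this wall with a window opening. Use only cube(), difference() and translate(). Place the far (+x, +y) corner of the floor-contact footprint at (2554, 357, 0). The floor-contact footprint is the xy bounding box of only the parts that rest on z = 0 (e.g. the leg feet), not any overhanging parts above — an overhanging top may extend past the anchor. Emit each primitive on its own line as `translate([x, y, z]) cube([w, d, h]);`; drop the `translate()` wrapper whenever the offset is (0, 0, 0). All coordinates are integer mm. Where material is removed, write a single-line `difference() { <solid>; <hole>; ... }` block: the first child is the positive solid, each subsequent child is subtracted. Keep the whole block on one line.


difference() { translate([117, 194, 0]) cube([2437, 163, 2806]); translate([853, 194, 717]) cube([1330, 163, 1881]); }


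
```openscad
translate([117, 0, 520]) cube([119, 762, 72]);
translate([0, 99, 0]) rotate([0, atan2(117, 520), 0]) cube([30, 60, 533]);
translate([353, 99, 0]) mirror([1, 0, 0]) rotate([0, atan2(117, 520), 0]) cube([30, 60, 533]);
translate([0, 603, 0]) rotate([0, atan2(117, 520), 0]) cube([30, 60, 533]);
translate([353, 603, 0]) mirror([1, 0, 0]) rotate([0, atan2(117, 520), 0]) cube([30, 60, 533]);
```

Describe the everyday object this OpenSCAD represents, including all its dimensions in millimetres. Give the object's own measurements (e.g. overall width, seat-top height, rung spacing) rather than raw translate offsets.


A sawhorse. A 119×762×72 mm beam (x, y, z) sits on two A-frame leg pairs. Each pair is two raked legs of 30×60 mm section (60 mm along y) splaying symmetrically in x. Each leg rises 520 mm vertically over 117 mm of horizontal reach and is 533 mm long along its own axis. Every leg's outer bottom edge rests on the floor and its outer top edge meets a bottom edge of the beam — the left legs (tilting toward +x) meet the beam's −x bottom edge, the right legs (their mirror images, tilting toward −x) meet its +x bottom edge — so the leg tops tuck under the beam, the beam's underside is 520 mm above the floor, and the feet are 353 mm apart outside-to-outside with the beam centred between them. The two leg pairs are set in 99 mm from either end of the beam.


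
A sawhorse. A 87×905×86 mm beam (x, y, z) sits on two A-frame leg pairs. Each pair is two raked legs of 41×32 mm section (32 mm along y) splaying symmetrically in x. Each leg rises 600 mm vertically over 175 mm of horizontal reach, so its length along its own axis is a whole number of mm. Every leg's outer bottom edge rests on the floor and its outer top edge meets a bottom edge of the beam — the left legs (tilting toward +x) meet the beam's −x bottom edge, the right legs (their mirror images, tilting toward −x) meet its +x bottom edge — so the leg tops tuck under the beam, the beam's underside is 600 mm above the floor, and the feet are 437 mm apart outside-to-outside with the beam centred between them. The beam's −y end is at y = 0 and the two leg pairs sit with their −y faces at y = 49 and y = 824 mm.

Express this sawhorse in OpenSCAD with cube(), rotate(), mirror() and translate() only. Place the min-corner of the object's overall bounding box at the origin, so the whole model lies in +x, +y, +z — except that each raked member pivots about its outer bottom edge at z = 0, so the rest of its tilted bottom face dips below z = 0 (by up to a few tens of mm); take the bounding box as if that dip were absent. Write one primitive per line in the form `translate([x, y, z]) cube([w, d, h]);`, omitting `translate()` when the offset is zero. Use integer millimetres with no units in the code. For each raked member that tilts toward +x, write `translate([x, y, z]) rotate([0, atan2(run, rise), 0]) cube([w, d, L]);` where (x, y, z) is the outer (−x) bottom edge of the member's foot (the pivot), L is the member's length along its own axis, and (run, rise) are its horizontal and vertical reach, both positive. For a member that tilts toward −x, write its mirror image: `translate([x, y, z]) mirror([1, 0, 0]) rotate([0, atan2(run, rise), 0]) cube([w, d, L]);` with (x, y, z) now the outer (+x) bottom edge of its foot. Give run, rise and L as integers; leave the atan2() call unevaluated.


// leg length = √(175² + 600²) = 625
// right-leg outer foot x = 2·175 + 87 = 437
// beam min-corner = (175, 0, 600)
translate([175, 0, 600]) cube([87, 905, 86]);
translate([0, 49, 0]) rotate([0, atan2(175, 600), 0]) cube([41, 32, 625]);
translate([437, 49, 0]) mirror([1, 0, 0]) rotate([0, atan2(175, 600), 0]) cube([41, 32, 625]);
translate([0, 824, 0]) rotate([0, atan2(175, 600), 0]) cube([41, 32, 625]);
translate([437, 824, 0]) mirror([1, 0, 0]) rotate([0, atan2(175, 600), 0]) cube([41, 32, 625]);


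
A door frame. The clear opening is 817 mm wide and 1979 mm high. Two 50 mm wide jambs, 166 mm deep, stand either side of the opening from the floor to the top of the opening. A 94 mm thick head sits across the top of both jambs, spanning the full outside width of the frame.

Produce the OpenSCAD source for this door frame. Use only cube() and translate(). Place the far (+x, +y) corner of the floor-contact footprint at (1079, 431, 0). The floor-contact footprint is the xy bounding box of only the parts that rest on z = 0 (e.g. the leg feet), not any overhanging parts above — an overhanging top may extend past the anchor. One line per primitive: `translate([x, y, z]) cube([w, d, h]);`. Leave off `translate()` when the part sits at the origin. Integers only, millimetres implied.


translate([162, 265, 0]) cube([50, 166, 1979]);
translate([1029, 265, 0]) cube([50, 166, 1979]);
translate([162, 265, 1979]) cube([917, 166, 94]);


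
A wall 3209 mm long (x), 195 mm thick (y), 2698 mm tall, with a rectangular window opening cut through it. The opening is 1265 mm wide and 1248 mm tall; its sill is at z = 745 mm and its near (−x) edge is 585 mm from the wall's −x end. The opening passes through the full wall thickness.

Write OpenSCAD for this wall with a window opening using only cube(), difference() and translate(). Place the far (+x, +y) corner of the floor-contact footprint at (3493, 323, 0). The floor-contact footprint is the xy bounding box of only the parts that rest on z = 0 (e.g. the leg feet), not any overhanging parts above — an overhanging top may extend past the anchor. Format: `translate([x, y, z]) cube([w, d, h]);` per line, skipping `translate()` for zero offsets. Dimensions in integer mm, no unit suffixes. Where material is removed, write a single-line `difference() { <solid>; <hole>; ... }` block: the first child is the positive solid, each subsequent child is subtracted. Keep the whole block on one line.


difference() { translate([284, 128, 0]) cube([3209, 195, 2698]); translate([869, 128, 745]) cube([1265, 195, 1248]); }


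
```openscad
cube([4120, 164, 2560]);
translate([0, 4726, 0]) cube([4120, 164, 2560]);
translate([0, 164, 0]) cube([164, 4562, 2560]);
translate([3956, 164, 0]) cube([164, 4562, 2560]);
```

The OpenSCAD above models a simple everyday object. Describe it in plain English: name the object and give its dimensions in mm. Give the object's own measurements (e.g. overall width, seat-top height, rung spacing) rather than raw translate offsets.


The wall frame of a small rectangular building: four walls, each 2560 mm tall and 164 mm thick, enclosing a footprint 4120 mm (x) by 4890 mm (y) outside-to-outside, with no floor or roof. The front and back walls (the −y and +y sides) span the full width; the two side walls fit between them.


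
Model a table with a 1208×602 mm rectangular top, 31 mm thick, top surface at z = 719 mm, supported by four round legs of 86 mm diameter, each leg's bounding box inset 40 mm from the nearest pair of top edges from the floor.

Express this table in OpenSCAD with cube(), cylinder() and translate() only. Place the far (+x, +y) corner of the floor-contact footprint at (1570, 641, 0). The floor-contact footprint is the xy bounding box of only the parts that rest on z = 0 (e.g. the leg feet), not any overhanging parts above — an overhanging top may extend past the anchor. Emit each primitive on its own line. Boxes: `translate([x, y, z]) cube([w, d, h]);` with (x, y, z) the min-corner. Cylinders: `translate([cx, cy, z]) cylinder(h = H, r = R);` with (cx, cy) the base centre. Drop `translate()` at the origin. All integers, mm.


translate([402, 79, 688]) cube([1208, 602, 31]);
translate([485, 162, 0]) cylinder(h = 688, r = 43);
translate([1527, 162, 0]) cylinder(h = 688, r = 43);
translate([485, 598, 0]) cylinder(h = 688, r = 43);
translate([1527, 598, 0]) cylinder(h = 688, r = 43);


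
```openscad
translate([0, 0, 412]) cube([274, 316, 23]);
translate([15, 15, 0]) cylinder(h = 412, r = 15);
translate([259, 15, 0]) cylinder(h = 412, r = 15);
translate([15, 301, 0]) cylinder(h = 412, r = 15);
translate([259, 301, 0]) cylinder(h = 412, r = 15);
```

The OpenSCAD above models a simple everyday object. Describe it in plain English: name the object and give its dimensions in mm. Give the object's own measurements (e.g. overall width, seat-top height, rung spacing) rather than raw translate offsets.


A simple wooden stool: a rectangular seat 274 mm (x) by 316 mm (y), 23 mm thick, top face at z = 435 mm, on four round legs, each 30 mm in diameter. The legs rest on z = 0, each leg's axis is inset half a diameter from the nearest pair of seat edges (so the leg's bounding box is flush with the corner).


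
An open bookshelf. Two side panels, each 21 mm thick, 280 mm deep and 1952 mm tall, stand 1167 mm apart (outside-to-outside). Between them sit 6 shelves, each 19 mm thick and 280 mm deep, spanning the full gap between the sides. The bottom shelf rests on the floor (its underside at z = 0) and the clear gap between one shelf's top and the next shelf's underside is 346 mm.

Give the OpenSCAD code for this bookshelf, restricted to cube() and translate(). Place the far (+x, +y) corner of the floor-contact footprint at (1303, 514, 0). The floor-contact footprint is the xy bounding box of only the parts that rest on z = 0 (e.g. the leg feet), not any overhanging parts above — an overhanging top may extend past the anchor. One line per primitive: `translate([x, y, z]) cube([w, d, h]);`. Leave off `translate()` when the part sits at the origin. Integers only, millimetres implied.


translate([136, 234, 0]) cube([21, 280, 1952]);
translate([1282, 234, 0]) cube([21, 280, 1952]);
translate([157, 234, 0]) cube([1125, 280, 19]);
translate([157, 234, 365]) cube([1125, 280, 19]);
translate([157, 234, 730]) cube([1125, 280, 19]);
translate([157, 234, 1095]) cube([1125, 280, 19]);
translate([157, 234, 1460]) cube([1125, 280, 19]);
translate([157, 234, 1825]) cube([1125, 280, 19]);


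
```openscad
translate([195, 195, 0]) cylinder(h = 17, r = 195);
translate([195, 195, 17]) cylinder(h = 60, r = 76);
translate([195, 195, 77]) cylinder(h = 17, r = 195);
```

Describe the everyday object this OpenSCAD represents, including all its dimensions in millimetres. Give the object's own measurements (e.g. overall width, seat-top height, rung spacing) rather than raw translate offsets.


A spool: two coaxial disc flanges of radius 195 mm and thickness 17 mm, joined by a core cylinder of radius 76 mm and height 60 mm. The lower flange rests on z = 0 and the three cylinders share a vertical axis.


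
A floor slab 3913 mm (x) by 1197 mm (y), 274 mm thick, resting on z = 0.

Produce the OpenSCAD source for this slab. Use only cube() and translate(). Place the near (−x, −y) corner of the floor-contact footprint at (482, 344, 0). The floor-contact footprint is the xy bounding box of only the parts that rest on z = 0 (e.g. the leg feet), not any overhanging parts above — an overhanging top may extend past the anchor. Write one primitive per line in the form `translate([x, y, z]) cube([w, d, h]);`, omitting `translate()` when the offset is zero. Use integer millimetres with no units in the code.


translate([482, 344, 0]) cube([3913, 1197, 274]);


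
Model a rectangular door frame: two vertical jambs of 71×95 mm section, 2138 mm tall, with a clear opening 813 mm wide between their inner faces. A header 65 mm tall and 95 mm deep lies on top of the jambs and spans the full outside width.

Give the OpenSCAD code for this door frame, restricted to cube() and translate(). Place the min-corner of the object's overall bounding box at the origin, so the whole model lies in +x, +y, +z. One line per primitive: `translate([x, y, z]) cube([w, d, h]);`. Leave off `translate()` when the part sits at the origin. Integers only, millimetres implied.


cube([71, 95, 2138]);
translate([884, 0, 0]) cube([71, 95, 2138]);
translate([0, 0, 2138]) cube([955, 95, 65]);


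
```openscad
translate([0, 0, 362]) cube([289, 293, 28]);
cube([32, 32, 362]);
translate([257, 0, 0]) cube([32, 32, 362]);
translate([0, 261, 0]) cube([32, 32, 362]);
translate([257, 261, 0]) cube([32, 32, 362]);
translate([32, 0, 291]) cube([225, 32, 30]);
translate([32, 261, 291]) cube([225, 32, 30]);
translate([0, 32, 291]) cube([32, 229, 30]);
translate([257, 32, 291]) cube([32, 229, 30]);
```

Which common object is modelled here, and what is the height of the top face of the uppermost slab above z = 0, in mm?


A stool. The seat height is 390 mm.

A 289×293×28 slab at z = 362 on four corner posts — a stool. The seat top is 362 + 28 = 390 mm.


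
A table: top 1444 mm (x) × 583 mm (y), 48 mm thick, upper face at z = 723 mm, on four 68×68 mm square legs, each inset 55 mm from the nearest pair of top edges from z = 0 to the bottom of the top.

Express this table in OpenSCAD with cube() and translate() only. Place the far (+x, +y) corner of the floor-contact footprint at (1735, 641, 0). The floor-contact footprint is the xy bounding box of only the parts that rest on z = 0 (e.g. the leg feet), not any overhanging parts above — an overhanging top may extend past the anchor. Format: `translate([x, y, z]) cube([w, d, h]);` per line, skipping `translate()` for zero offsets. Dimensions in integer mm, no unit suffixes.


translate([346, 113, 675]) cube([1444, 583, 48]);
translate([401, 168, 0]) cube([68, 68, 675]);
translate([1667, 168, 0]) cube([68, 68, 675]);
translate([401, 573, 0]) cube([68, 68, 675]);
translate([1667, 573, 0]) cube([68, 68, 675]);


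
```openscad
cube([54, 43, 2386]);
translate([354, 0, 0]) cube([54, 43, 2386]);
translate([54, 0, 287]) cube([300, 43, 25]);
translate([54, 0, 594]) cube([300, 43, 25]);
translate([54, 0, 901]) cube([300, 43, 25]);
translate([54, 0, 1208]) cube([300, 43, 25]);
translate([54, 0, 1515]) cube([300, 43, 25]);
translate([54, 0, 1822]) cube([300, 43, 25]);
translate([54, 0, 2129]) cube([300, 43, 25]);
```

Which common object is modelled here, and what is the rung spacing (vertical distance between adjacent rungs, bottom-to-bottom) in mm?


A ladder. The rung spacing is 307 mm.

Two tall 54×43 posts with 7 short bars between them — a ladder. Adjacent rungs sit at z = 287 and z = 594, so the spacing is 594 − 287 = 307 mm.


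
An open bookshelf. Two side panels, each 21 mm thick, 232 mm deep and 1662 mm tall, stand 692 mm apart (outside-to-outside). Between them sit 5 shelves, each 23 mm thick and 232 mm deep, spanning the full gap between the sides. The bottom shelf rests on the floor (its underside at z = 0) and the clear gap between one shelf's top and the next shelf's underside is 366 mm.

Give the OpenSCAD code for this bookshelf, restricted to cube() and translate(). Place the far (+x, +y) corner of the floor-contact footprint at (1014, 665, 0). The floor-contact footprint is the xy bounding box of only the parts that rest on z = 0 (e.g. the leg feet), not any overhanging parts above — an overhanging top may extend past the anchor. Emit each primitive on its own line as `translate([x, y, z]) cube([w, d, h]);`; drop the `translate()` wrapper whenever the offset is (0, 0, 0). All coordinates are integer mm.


translate([322, 433, 0]) cube([21, 232, 1662]);
translate([993, 433, 0]) cube([21, 232, 1662]);
translate([343, 433, 0]) cube([650, 232, 23]);
translate([343, 433, 389]) cube([650, 232, 23]);
translate([343, 433, 778]) cube([650, 232, 23]);
translate([343, 433, 1167]) cube([650, 232, 23]);
translate([343, 433, 1556]) cube([650, 232, 23]);


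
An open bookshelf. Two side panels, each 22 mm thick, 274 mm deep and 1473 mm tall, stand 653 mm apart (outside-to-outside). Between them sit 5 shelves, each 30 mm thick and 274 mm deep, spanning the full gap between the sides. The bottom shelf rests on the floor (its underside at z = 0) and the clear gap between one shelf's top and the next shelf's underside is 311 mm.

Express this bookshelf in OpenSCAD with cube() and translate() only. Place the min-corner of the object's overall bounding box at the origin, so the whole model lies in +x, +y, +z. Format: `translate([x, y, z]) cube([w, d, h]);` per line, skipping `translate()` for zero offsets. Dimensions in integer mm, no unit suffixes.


cube([22, 274, 1473]);
translate([631, 0, 0]) cube([22, 274, 1473]);
translate([22, 0, 0]) cube([609, 274, 30]);
translate([22, 0, 341]) cube([609, 274, 30]);
translate([22, 0, 682]) cube([609, 274, 30]);
translate([22, 0, 1023]) cube([609, 274, 30]);
translate([22, 0, 1364]) cube([609, 274, 30]);


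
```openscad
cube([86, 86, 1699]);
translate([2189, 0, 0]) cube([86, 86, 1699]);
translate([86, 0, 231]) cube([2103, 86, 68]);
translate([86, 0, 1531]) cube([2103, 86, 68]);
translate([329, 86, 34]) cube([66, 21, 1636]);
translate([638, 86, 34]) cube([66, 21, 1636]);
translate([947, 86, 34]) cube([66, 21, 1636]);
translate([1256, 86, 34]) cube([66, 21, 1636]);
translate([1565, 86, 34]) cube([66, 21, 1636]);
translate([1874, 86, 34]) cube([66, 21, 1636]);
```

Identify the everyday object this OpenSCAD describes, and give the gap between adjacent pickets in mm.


A fence section. The picket gap is 243 mm.

Two posts, two rails, 6 pickets — a fence section. Span 2103 mm holds 6 pickets of 66 mm with 7 equal gaps: ⌊(2103 − 6·66) / 7⌋ = 243 mm.


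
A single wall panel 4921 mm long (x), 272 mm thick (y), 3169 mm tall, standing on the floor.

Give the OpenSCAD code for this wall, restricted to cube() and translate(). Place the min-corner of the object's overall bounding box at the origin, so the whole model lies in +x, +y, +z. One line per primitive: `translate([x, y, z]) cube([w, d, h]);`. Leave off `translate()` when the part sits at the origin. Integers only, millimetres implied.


cube([4921, 272, 3169]);


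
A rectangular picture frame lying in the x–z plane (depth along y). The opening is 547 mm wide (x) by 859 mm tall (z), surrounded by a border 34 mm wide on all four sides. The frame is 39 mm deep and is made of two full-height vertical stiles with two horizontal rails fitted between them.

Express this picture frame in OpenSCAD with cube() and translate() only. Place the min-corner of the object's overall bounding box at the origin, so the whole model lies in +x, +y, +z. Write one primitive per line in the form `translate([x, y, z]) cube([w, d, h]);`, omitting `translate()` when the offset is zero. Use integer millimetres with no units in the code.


cube([34, 39, 927]);
translate([581, 0, 0]) cube([34, 39, 927]);
translate([34, 0, 0]) cube([547, 39, 34]);
translate([34, 0, 893]) cube([547, 39, 34]);


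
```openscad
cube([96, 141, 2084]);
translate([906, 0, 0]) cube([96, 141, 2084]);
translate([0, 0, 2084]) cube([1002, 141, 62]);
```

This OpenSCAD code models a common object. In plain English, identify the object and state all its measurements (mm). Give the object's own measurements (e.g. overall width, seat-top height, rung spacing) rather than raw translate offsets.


A door frame. The clear opening is 810 mm wide and 2084 mm high. Two 96 mm wide jambs, 141 mm deep, stand either side of the opening from the floor to the top of the opening. A 62 mm thick head sits across the top of both jambs, spanning the full outside width of the frame.


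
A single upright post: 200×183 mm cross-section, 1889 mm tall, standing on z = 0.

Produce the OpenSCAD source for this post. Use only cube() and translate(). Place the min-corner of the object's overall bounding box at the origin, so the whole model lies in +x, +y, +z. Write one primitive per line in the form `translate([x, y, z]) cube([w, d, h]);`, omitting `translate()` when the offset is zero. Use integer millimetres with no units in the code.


cube([200, 183, 1889]);


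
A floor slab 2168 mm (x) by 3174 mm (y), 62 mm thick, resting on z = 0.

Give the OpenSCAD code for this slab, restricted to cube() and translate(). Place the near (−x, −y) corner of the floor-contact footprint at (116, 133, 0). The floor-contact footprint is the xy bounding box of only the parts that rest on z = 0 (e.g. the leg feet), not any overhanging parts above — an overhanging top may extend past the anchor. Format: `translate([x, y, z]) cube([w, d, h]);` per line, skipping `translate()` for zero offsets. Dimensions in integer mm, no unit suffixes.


translate([116, 133, 0]) cube([2168, 3174, 62]);


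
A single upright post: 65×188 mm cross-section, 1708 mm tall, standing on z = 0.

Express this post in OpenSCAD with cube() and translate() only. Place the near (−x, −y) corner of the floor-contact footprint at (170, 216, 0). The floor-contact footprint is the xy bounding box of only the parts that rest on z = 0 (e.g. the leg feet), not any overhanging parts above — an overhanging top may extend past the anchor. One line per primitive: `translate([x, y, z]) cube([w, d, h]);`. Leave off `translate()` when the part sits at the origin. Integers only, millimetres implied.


translate([170, 216, 0]) cube([65, 188, 1708]);


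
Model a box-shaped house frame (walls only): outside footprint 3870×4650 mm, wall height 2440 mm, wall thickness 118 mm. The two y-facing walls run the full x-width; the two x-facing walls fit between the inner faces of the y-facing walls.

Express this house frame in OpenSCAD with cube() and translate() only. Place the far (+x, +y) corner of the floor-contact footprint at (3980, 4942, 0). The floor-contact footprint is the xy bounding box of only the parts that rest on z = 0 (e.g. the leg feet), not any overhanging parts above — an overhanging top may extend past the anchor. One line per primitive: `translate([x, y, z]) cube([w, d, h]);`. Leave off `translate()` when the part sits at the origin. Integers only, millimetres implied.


translate([110, 292, 0]) cube([3870, 118, 2440]);
translate([110, 4824, 0]) cube([3870, 118, 2440]);
translate([110, 410, 0]) cube([118, 4414, 2440]);
translate([3862, 410, 0]) cube([118, 4414, 2440]);


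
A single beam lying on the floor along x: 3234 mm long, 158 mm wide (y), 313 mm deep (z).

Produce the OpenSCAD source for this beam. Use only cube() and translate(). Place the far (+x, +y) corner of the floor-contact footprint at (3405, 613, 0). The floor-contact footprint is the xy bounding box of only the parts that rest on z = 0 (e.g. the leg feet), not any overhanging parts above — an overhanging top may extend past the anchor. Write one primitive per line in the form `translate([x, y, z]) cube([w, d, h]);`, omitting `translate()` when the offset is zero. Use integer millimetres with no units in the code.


translate([171, 455, 0]) cube([3234, 158, 313]);


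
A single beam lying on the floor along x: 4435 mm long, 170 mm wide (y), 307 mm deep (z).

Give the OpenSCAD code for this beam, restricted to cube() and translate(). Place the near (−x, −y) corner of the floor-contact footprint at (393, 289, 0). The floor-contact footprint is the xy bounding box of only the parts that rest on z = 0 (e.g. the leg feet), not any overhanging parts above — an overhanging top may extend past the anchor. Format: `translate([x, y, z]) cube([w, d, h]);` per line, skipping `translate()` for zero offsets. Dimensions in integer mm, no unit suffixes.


translate([393, 289, 0]) cube([4435, 170, 307]);


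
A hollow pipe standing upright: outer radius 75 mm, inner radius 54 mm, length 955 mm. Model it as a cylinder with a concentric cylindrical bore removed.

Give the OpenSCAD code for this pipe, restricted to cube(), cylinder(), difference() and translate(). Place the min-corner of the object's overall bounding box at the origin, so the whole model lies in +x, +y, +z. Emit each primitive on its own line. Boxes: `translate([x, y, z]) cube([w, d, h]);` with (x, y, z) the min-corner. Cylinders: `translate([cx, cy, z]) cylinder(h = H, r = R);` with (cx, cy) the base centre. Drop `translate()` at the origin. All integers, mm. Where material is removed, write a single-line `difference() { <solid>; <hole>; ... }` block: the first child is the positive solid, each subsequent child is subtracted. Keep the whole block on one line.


difference() { translate([75, 75, 0]) cylinder(h = 955, r = 75); translate([75, 75, 0]) cylinder(h = 955, r = 54); }


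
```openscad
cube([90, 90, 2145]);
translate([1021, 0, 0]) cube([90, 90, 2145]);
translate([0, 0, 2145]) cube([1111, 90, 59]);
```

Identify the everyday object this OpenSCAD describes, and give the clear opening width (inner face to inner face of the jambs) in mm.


A door frame. The clear opening width is 931 mm.

Two 2145 mm tall posts with a header on top — a door frame. The left jamb is 90 mm wide at x = 0; the right jamb starts at x = 1021. The clear opening is 1021 − 90 = 931 mm.


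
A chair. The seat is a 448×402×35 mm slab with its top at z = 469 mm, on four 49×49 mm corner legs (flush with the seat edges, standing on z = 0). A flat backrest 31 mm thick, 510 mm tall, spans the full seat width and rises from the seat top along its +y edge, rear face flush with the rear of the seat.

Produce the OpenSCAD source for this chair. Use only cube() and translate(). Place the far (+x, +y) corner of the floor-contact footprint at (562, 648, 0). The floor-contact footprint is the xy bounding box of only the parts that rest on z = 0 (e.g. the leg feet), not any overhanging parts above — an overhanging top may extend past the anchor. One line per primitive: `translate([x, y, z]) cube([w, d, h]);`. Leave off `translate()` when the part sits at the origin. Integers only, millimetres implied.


translate([114, 246, 434]) cube([448, 402, 35]);
translate([114, 246, 0]) cube([49, 49, 434]);
translate([513, 246, 0]) cube([49, 49, 434]);
translate([114, 599, 0]) cube([49, 49, 434]);
translate([513, 599, 0]) cube([49, 49, 434]);
translate([114, 617, 469]) cube([448, 31, 510]);


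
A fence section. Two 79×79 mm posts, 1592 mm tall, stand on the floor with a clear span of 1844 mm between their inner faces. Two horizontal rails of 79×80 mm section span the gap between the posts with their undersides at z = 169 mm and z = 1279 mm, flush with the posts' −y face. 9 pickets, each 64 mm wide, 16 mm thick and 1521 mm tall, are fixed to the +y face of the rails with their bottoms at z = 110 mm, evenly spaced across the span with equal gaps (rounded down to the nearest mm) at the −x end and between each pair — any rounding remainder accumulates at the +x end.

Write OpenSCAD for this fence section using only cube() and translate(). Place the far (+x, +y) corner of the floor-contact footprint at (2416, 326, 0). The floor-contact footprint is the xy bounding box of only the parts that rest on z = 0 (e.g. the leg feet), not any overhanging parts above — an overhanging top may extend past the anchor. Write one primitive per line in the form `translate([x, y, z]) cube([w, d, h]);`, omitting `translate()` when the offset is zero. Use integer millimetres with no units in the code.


translate([414, 247, 0]) cube([79, 79, 1592]);
translate([2337, 247, 0]) cube([79, 79, 1592]);
translate([493, 247, 169]) cube([1844, 79, 80]);
translate([493, 247, 1279]) cube([1844, 79, 80]);
translate([619, 326, 110]) cube([64, 16, 1521]);
translate([809, 326, 110]) cube([64, 16, 1521]);
translate([999, 326, 110]) cube([64, 16, 1521]);
translate([1189, 326, 110]) cube([64, 16, 1521]);
translate([1379, 326, 110]) cube([64, 16, 1521]);
translate([1569, 326, 110]) cube([64, 16, 1521]);
translate([1759, 326, 110]) cube([64, 16, 1521]);
translate([1949, 326, 110]) cube([64, 16, 1521]);
translate([2139, 326, 110]) cube([64, 16, 1521]);


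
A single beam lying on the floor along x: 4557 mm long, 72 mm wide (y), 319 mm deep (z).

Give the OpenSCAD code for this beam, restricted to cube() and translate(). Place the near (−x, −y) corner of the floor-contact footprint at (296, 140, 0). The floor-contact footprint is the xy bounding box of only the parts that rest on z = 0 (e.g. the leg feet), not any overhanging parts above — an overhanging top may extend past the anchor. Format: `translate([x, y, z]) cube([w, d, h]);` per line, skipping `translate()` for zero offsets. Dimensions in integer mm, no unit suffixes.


translate([296, 140, 0]) cube([4557, 72, 319]);


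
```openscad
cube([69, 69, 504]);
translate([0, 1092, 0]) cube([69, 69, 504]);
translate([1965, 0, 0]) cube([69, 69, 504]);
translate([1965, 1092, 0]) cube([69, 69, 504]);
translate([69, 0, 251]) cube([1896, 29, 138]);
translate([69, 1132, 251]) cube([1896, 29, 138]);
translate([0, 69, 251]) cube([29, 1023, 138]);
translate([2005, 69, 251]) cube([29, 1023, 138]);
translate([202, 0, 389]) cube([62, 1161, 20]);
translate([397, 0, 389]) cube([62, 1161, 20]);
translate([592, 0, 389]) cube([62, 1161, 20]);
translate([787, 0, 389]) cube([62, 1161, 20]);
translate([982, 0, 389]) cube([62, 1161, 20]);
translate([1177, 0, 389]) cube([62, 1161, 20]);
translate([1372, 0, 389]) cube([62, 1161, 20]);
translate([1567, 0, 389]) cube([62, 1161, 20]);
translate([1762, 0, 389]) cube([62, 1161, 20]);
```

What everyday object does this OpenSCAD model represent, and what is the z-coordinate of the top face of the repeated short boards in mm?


A bed frame. The slat-top height is 409 mm.

Four posts, four rails, and a row of slats — a bed frame. Slats sit on the rails at z = 251 + 138 = 389; with slat thickness 20, the top is 409 mm.
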